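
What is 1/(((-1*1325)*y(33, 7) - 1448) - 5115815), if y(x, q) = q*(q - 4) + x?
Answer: -1/5188813 ≈ -1.9272e-7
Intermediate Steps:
y(x, q) = x + q*(-4 + q) (y(x, q) = q*(-4 + q) + x = x + q*(-4 + q))
1/(((-1*1325)*y(33, 7) - 1448) - 5115815) = 1/(((-1*1325)*(33 + 7² - 4*7) - 1448) - 5115815) = 1/((-1325*(33 + 49 - 28) - 1448) - 5115815) = 1/((-1325*54 - 1448) - 5115815) = 1/((-71550 - 1448) - 5115815) = 1/(-72998 - 5115815) = 1/(-5188813) = -1/5188813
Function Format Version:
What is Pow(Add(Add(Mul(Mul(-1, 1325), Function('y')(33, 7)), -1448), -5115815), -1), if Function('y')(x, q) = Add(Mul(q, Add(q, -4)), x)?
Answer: Rational(-1, 5188813) ≈ -1.9272e-7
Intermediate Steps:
Function('y')(x, q) = Add(x, Mul(q, Add(-4, q))) (Function('y')(x, q) = Add(Mul(q, Add(-4, q)), x) = Add(x, Mul(q, Add(-4, q))))
Pow(Add(Add(Mul(Mul(-1, 1325), Function('y')(33, 7)), -1448), -5115815), -1) = Pow(Add(Add(Mul(Mul(-1, 1325), Add(33, Pow(7, 2), Mul(-4, 7))), -1448), -5115815), -1) = Pow(Add(Add(Mul(-1325, Add(33, 49, -28)), -1448), -5115815), -1) = Pow(Add(Add(Mul(-1325, 54), -1448), -5115815), -1) = Pow(Add(Add(-71550, -1448), -5115815), -1) = Pow(Add(-72998, -5115815), -1) = Pow(-5188813, -1) = Rational(-1, 5188813)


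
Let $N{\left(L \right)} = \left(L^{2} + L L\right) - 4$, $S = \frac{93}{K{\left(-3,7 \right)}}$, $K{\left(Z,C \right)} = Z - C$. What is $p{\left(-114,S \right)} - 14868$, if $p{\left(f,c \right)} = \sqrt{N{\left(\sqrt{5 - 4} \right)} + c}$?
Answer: $-14868 + \frac{i \sqrt{1130}}{10} \approx -14868.0 + 3.3615 i$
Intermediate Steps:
$S = - \frac{93}{10}$ ($S = \frac{93}{-3 - 7} = \frac{93}{-10} = 93 \left(- \frac{1}{10}\right) = - \frac{93}{10} \approx -9.3$)
$N{\left(L \right)} = -4 + 2 L^{2}$ ($N{\left(L \right)} = \left(L^{2} + L^{2}\right) - 4 = 2 L^{2} - 4 = -4 + 2 L^{2}$)
$p{\left(f,c \right)} = \sqrt{-2 + c}$ ($p{\left(f,c \right)} = \sqrt{\left(-4 + 2 \left(\sqrt{5 - 4}\right)^{2}\right) + c} = \sqrt{\left(-4 + 2 \left(\sqrt{1}\right)^{2}\right) + c} = \sqrt{\left(-4 + 2 \cdot 1^{2}\right) + c} = \sqrt{\left(-4 + 2 \cdot 1\right) + c} = \sqrt{\left(-4 + 2\right) + c} = \sqrt{-2 + c}$)
$p{\left(-114,S \right)} - 14868 = \sqrt{-2 - \frac{93}{10}} - 14868 = \sqrt{- \frac{113}{10}} - 14868 = \frac{i \sqrt{1130}}{10} - 14868 = -14868 + \frac{i \sqrt{1130}}{10}$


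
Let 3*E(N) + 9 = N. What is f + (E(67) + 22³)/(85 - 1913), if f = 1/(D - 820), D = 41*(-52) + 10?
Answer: -11769421/2016741 ≈ -5.8359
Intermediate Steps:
D = -2122 (D = -2132 + 10 = -2122)
E(N) = -3 + N/3
f = -1/2942 (f = 1/(-2122 - 820) = 1/(-2942) = -1/2942 ≈ -0.00033990)
f + (E(67) + 22³)/(85 - 1913) = -1/2942 + ((-3 + (⅓)*67) + 22³)/(85 - 1913) = -1/2942 + ((-3 + 67/3) + 10648)/(-1828) = -1/2942 + (58/3 + 10648)*(-1/1828) = -1/2942 + (32002/3)*(-1/1828) = -1/2942 - 16001/2742 = -11769421/2016741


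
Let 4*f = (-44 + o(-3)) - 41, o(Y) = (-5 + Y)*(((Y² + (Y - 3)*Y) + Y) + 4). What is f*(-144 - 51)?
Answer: 60255/4 ≈ 15064.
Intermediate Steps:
o(Y) = (-5 + Y)*(4 + Y + Y² + Y*(-3 + Y)) (o(Y) = (-5 + Y)*(((Y² + (-3 + Y)*Y) + Y) + 4) = (-5 + Y)*(((Y² + Y*(-3 + Y)) + Y) + 4) = (-5 + Y)*((Y + Y² + Y*(-3 + Y)) + 4) = (-5 + Y)*(4 + Y + Y² + Y*(-3 + Y)))
f = -309/4 (f = ((-44 + (-20 - 12*(-3)² + 2*(-3)³ + 14*(-3))) - 41)/4 = ((-44 + (-20 - 12*9 + 2*(-27) - 42)) - 41)/4 = ((-44 + (-20 - 108 - 54 - 42)) - 41)/4 = ((-44 - 224) - 41)/4 = (-268 - 41)/4 = (¼)*(-309) = -309/4 ≈ -77.250)
f*(-144 - 51) = -309*(-144 - 51)/4 = -309/4*(-195) = 60255/4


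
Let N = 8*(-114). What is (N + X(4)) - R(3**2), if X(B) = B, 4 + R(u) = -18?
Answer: -886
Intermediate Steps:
R(u) = -22 (R(u) = -4 - 18 = -22)
N = -912
(N + X(4)) - R(3**2) = (-912 + 4) - 1*(-22) = -908 + 22 = -886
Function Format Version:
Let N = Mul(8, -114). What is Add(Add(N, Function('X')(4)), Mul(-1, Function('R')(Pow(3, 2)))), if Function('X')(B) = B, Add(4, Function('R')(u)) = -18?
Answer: -886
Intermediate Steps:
Function('R')(u) = -22 (Function('R')(u) = Add(-4, -18) = -22)
N = -912
Add(Add(N, Function('X')(4)), Mul(-1, Function('R')(Pow(3, 2)))) = Add(Add(-912, 4), Mul(-1, -22)) = Add(-908, 22) = -886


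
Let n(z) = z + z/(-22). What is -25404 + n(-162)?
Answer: -281145/11 ≈ -25559.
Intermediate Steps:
n(z) = 21*z/22 (n(z) = z + z*(-1/22) = z - z/22 = 21*z/22)
-25404 + n(-162) = -25404 + (21/22)*(-162) = -25404 - 1701/11 = -281145/11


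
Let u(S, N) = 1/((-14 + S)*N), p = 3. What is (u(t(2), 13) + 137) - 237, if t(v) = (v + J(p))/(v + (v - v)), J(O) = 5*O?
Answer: -14302/143 ≈ -100.01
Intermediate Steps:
t(v) = (15 + v)/v (t(v) = (v + 5*3)/(v + (v - v)) = (v + 15)/(v + 0) = (15 + v)/v)
u(S, N) = 1/(N*(-14 + S))
(u(t(2), 13) + 137) - 237 = (1/(13*(-14 + (15 + 2)/2)) + 137) - 237 = (1/(13*(-14 + (½)*17)) + 137) - 237 = (1/(13*(-14 + 17/2)) + 137) - 237 = (1/(13*(-11/2)) + 137) - 237 = ((1/13)*(-2/11) + 137) - 237 = (-2/143 + 137) - 237 = 19589/143 - 237 = -14302/143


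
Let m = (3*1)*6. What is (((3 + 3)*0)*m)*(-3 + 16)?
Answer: 0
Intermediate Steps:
m = 18 (m = 3*6 = 18)
(((3 + 3)*0)*m)*(-3 + 16) = (((3 + 3)*0)*18)*(-3 + 16) = ((6*0)*18)*13 = (0*18)*13 = 0*13 = 0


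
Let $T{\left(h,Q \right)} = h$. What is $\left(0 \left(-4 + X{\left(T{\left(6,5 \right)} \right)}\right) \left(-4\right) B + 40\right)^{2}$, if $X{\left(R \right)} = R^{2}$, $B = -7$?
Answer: $1600$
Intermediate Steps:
$\left(0 \left(-4 + X{\left(T{\left(6,5 \right)} \right)}\right) \left(-4\right) B + 40\right)^{2} = \left(0 \left(-4 + 6^{2}\right) \left(-4\right) \left(-7\right) + 40\right)^{2} = \left(0 \left(-4 + 36\right) \left(-4\right) \left(-7\right) + 40\right)^{2} = \left(0 \cdot 32 \left(-4\right) \left(-7\right) + 40\right)^{2} = \left(0 \left(-128\right) \left(-7\right) + 40\right)^{2} = \left(0 \left(-7\right) + 40\right)^{2} = \left(0 + 40\right)^{2} = 40^{2} = 1600$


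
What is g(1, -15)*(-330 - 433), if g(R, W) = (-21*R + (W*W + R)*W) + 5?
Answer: 2598778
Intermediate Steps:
g(R, W) = 5 - 21*R + W*(R + W²) (g(R, W) = (-21*R + (W² + R)*W) + 5 = (-21*R + (R + W²)*W) + 5 = (-21*R + W*(R + W²)) + 5 = 5 - 21*R + W*(R + W²))
g(1, -15)*(-330 - 433) = (5 + (-15)³ - 21*1 + 1*(-15))*(-330 - 433) = (5 - 3375 - 21 - 15)*(-763) = -3406*(-763) = 2598778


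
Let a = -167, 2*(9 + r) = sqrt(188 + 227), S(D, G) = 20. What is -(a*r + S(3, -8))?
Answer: -1523 + 167*sqrt(415)/2 ≈ 178.02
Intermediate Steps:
r = -9 + sqrt(415)/2 (r = -9 + sqrt(188 + 227)/2 = -9 + sqrt(415)/2 ≈ 1.1858)
-(a*r + S(3, -8)) = -(-167*(-9 + sqrt(415)/2) + 20) = -((1503 - 167*sqrt(415)/2) + 20) = -(1523 - 167*sqrt(415)/2) = -1523 + 167*sqrt(415)/2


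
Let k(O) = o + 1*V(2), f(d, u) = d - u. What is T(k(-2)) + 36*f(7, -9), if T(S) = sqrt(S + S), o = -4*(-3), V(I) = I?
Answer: 576 + 2*sqrt(7) ≈ 581.29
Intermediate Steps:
o = 12
k(O) = 14 (k(O) = 12 + 1*2 = 12 + 2 = 14)
T(S) = sqrt(2)*sqrt(S) (T(S) = sqrt(2*S) = sqrt(2)*sqrt(S))
T(k(-2)) + 36*f(7, -9) = sqrt(2)*sqrt(14) + 36*(7 - 1*(-9)) = 2*sqrt(7) + 36*(7 + 9) = 2*sqrt(7) + 36*16 = 2*sqrt(7) + 576 = 576 + 2*sqrt(7)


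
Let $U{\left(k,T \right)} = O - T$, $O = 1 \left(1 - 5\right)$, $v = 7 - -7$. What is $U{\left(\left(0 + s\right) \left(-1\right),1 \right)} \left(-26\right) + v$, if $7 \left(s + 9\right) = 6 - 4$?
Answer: $144$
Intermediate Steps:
$s = - \frac{61}{7}$ ($s = -9 + \frac{6 - 4}{7} = -9 + \frac{1}{7} \cdot 2 = -9 + \frac{2}{7} = - \frac{61}{7} \approx -8.7143$)
$v = 14$ ($v = 7 + 7 = 14$)
$O = -4$ ($O = 1 \left(-4\right) = -4$)
$U{\left(k,T \right)} = -4 - T$
$U{\left(\left(0 + s\right) \left(-1\right),1 \right)} \left(-26\right) + v = \left(-4 - 1\right) \left(-26\right) + 14 = \left(-5\right) \left(-26\right) + 14 = 130 + 14 = 144$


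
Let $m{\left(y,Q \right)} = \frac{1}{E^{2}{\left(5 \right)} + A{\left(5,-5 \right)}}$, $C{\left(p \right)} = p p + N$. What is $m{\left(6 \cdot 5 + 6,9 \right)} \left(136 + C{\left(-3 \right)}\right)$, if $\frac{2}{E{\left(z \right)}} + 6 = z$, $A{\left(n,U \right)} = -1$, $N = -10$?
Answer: $45$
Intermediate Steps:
$E{\left(z \right)} = \frac{2}{-6 + z}$
$C{\left(p \right)} = -10 + p^{2}$ ($C{\left(p \right)} = p p - 10 = p^{2} - 10 = -10 + p^{2}$)
$m{\left(y,Q \right)} = \frac{1}{3}$ ($m{\left(y,Q \right)} = \frac{1}{\left(\frac{2}{-6 + 5}\right)^{2} - 1} = \frac{1}{\left(\frac{2}{-1}\right)^{2} - 1} = \frac{1}{\left(2 \left(-1\right)\right)^{2} - 1} = \frac{1}{\left(-2\right)^{2} - 1} = \frac{1}{4 - 1} = \frac{1}{3}$)
$m{\left(6 \cdot 5 + 6,9 \right)} \left(136 + C{\left(-3 \right)}\right) = \frac{136 - \left(10 - \left(-3\right)^{2}\right)}{3} = \frac{136 + \left(-10 + 9\right)}{3} = \frac{136 - 1}{3} = \frac{1}{3} \cdot 135 = 45$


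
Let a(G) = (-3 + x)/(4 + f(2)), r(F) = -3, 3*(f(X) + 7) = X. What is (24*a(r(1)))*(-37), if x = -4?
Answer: -2664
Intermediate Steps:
f(X) = -7 + X/3
a(G) = 3 (a(G) = (-3 - 4)/(4 + (-7 + (1/3)*2)) = -7/(4 + (-7 + 2/3)) = -7/(4 - 19/3) = -7/(-7/3) = -7*(-3/7) = 3)
(24*a(r(1)))*(-37) = (24*3)*(-37) = 72*(-37) = -2664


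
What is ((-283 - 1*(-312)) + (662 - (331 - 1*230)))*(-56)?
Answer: -33040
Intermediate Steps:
((-283 - 1*(-312)) + (662 - (331 - 1*230)))*(-56) = ((-283 + 312) + (662 - (331 - 230)))*(-56) = (29 + (662 - 1*101))*(-56) = (29 + (662 - 101))*(-56) = (29 + 561)*(-56) = 590*(-56) = -33040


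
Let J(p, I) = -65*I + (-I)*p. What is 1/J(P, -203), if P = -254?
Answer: -1/38367 ≈ -2.6064e-5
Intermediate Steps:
J(p, I) = -65*I - I*p
1/J(P, -203) = 1/(-1*(-203)*(65 - 254)) = 1/(-1*(-203)*(-189)) = 1/(-38367) = -1/38367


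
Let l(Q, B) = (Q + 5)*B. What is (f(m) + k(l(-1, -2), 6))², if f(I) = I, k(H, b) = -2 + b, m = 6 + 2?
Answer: 144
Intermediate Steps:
l(Q, B) = B*(5 + Q) (l(Q, B) = (5 + Q)*B = B*(5 + Q))
m = 8
(f(m) + k(l(-1, -2), 6))² = (8 + (-2 + 6))² = (8 + 4)² = 12² = 144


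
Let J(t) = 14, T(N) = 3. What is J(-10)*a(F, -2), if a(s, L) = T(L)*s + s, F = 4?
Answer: 224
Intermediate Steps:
a(s, L) = 4*s (a(s, L) = 3*s + s = 4*s)
J(-10)*a(F, -2) = 14*(4*4) = 14*16 = 224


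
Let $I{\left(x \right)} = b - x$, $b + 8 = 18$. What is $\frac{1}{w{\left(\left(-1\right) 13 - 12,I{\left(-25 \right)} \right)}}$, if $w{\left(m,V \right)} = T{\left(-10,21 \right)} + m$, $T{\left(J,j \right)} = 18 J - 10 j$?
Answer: $- \frac{1}{415} \approx -0.0024096$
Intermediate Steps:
$b = 10$ ($b = -8 + 18 = 10$)
$T{\left(J,j \right)} = - 10 j + 18 J$
$I{\left(x \right)} = 10 - x$
$w{\left(m,V \right)} = -390 + m$ ($w{\left(m,V \right)} = \left(\left(-10\right) 21 + 18 \left(-10\right)\right) + m = \left(-210 - 180\right) + m = -390 + m$)
$\frac{1}{w{\left(\left(-1\right) 13 - 12,I{\left(-25 \right)} \right)}} = \frac{1}{-390 - 25} = \frac{1}{-415} = - \frac{1}{415}$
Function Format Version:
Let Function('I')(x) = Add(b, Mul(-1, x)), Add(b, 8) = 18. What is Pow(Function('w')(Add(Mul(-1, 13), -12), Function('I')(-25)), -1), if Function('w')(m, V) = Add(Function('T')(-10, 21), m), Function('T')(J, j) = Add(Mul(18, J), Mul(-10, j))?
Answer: Rational(-1, 415) ≈ -0.0024096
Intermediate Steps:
b = 10 (b = Add(-8, 18) = 10)
Function('T')(J, j) = Add(Mul(-10, j), Mul(18, J))
Function('I')(x) = Add(10, Mul(-1, x))
Function('w')(m, V) = Add(-390, m) (Function('w')(m, V) = Add(Add(Mul(-10, 21), Mul(18, -10)), m) = Add(Add(-210, -180), m) = Add(-390, m))
Pow(Function('w')(Add(Mul(-1, 13), -12), Function('I')(-25)), -1) = Pow(Add(-390, Add(Mul(-1, 13), -12)), -1) = Pow(Add(-390, Add(-13, -12)), -1) = Pow(Add(-390, -25), -1) = Pow(-415, -1) = Rational(-1, 415)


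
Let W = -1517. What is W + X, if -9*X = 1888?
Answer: -15541/9 ≈ -1726.8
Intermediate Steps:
X = -1888/9 (X = -1/9*1888 = -1888/9 ≈ -209.78)
W + X = -1517 - 1888/9 = -15541/9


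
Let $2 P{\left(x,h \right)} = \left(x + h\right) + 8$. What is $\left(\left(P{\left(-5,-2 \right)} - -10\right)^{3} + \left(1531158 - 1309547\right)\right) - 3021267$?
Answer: $- \frac{22387987}{8} \approx -2.7985 \cdot 10^{6}$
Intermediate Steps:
$P{\left(x,h \right)} = 4 + \frac{h}{2} + \frac{x}{2}$ ($P{\left(x,h \right)} = \frac{\left(x + h\right) + 8}{2} = \frac{\left(h + x\right) + 8}{2} = \frac{8 + h + x}{2} = 4 + \frac{h}{2} + \frac{x}{2}$)
$\left(\left(P{\left(-5,-2 \right)} - -10\right)^{3} + \left(1531158 - 1309547\right)\right) - 3021267 = \left(\left(\left(4 + \frac{1}{2} \left(-2\right) + \frac{1}{2} \left(-5\right)\right) - -10\right)^{3} + \left(1531158 - 1309547\right)\right) - 3021267 = \left(\left(\left(4 - 1 - \frac{5}{2}\right) + 10\right)^{3} + 221611\right) - 3021267 = \left(\left(\frac{1}{2} + 10\right)^{3} + 221611\right) - 3021267 = \left(\left(\frac{21}{2}\right)^{3} + 221611\right) - 3021267 = \left(\frac{9261}{8} + 221611\right) - 3021267 = \frac{1782149}{8} - 3021267 = - \frac{22387987}{8}$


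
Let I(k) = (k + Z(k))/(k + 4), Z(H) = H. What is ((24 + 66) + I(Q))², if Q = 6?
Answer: 207936/25 ≈ 8317.4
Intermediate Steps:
I(k) = 2*k/(4 + k) (I(k) = (k + k)/(k + 4) = (2*k)/(4 + k) = 2*k/(4 + k))
((24 + 66) + I(Q))² = ((24 + 66) + 2*6/(4 + 6))² = (90 + 2*6/10)² = (90 + 2*6*(⅒))² = (90 + 6/5)² = (456/5)² = 207936/25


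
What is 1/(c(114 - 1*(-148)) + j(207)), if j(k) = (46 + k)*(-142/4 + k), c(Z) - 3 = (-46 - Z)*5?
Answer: 2/83705 ≈ 2.3893e-5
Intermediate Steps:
c(Z) = -227 - 5*Z (c(Z) = 3 + (-46 - Z)*5 = 3 + (-230 - 5*Z) = -227 - 5*Z)
j(k) = (46 + k)*(-71/2 + k) (j(k) = (46 + k)*(-142*1/4 + k) = (46 + k)*(-71/2 + k))
1/(c(114 - 1*(-148)) + j(207)) = 1/((-227 - 5*(114 - 1*(-148))) + (-1633 + 207**2 + (21/2)*207)) = 1/((-227 - 5*(114 + 148)) + (-1633 + 42849 + 4347/2)) = 1/((-227 - 5*262) + 86779/2) = 1/((-227 - 1310) + 86779/2) = 1/(-1537 + 86779/2) = 1/(83705/2) = 2/83705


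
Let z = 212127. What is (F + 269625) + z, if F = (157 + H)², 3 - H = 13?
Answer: 503361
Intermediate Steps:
H = -10 (H = 3 - 1*13 = 3 - 13 = -10)
F = 21609 (F = (157 - 10)² = 147² = 21609)
(F + 269625) + z = (21609 + 269625) + 212127 = 291234 + 212127 = 503361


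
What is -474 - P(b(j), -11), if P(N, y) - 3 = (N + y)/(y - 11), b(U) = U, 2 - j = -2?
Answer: -10501/22 ≈ -477.32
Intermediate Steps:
j = 4 (j = 2 - 1*(-2) = 2 + 2 = 4)
P(N, y) = 3 + (N + y)/(-11 + y) (P(N, y) = 3 + (N + y)/(y - 11) = 3 + (N + y)/(-11 + y))
-474 - P(b(j), -11) = -474 - (-33 + 4 + 4*(-11))/(-11 - 11) = -474 - (-33 + 4 - 44)/(-22) = -474 - (-1)*(-73)/22 = -474 - 1*73/22 = -474 - 73/22 = -10501/22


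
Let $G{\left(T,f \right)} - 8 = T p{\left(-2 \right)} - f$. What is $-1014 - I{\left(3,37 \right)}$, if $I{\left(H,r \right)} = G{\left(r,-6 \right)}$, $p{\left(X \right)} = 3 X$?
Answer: $-806$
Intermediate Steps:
$G{\left(T,f \right)} = 8 - f - 6 T$ ($G{\left(T,f \right)} = 8 + \left(T 3 \left(-2\right) - f\right) = 8 + \left(T \left(-6\right) - f\right) = 8 - \left(f + 6 T\right) = 8 - f - 6 T$)
$I{\left(H,r \right)} = 14 - 6 r$ ($I{\left(H,r \right)} = 8 - -6 - 6 r = 8 + 6 - 6 r = 14 - 6 r$)
$-1014 - I{\left(3,37 \right)} = -1014 - \left(14 - 222\right) = -1014 - -208 = -1014 + 208 = -806$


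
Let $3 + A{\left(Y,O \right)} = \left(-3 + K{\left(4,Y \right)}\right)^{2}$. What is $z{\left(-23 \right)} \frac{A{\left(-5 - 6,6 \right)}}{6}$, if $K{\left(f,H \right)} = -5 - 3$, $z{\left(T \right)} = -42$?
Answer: $-826$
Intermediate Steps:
$K{\left(f,H \right)} = -8$
$A{\left(Y,O \right)} = 118$ ($A{\left(Y,O \right)} = -3 + \left(-3 - 8\right)^{2} = -3 + \left(-11\right)^{2} = -3 + 121 = 118$)
$z{\left(-23 \right)} \frac{A{\left(-5 - 6,6 \right)}}{6} = - 42 \cdot \frac{118}{6} = - 42 \cdot 118 \cdot \frac{1}{6} = \left(-42\right) \frac{59}{3} = -826$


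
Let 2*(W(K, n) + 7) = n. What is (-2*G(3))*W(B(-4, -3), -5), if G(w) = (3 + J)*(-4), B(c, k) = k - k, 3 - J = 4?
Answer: -152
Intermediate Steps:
J = -1 (J = 3 - 1*4 = 3 - 4 = -1)
B(c, k) = 0
G(w) = -8 (G(w) = (3 - 1)*(-4) = 2*(-4) = -8)
W(K, n) = -7 + n/2
(-2*G(3))*W(B(-4, -3), -5) = (-2*(-8))*(-7 + (1/2)*(-5)) = 16*(-7 - 5/2) = 16*(-19/2) = -152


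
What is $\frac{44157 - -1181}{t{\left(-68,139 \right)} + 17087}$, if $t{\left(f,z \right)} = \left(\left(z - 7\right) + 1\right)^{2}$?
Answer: $\frac{22669}{17388} \approx 1.3037$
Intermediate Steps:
$t{\left(f,z \right)} = \left(-6 + z\right)^{2}$ ($t{\left(f,z \right)} = \left(\left(-7 + z\right) + 1\right)^{2} = \left(-6 + z\right)^{2}$)
$\frac{44157 - -1181}{t{\left(-68,139 \right)} + 17087} = \frac{44157 - -1181}{\left(-6 + 139\right)^{2} + 17087} = \frac{44157 + \left(-23 + 1204\right)}{133^{2} + 17087} = \frac{44157 + 1181}{17689 + 17087} = \frac{45338}{34776} = 45338 \cdot \frac{1}{34776} = \frac{22669}{17388}$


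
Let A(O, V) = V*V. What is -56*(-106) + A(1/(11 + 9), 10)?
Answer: 6036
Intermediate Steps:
A(O, V) = V²
-56*(-106) + A(1/(11 + 9), 10) = -56*(-106) + 10² = 5936 + 100 = 6036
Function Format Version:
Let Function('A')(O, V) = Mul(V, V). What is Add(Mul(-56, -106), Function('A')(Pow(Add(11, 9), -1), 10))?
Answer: 6036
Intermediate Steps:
Function('A')(O, V) = Pow(V, 2)
Add(Mul(-56, -106), Function('A')(Pow(Add(11, 9), -1), 10)) = Add(Mul(-56, -106), Pow(10, 2)) = Add(5936, 100) = 6036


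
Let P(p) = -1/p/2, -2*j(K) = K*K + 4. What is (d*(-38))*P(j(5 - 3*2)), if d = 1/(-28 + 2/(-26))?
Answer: 494/1825 ≈ 0.27068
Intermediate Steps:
j(K) = -2 - K²/2 (j(K) = -(K*K + 4)/2 = -(K² + 4)/2 = -(4 + K²)/2 = -2 - K²/2)
P(p) = -1/(2*p) (P(p) = -1/p*(½) = -1/(2*p))
d = -13/365 (d = 1/(-28 + 2*(-1/26)) = 1/(-28 - 1/13) = 1/(-365/13) = -13/365 ≈ -0.035616)
(d*(-38))*P(j(5 - 3*2)) = (-13/365*(-38))*(-1/(2*(-2 - (5 - 3*2)²/2))) = 494*(-1/(2*(-2 - (5 - 6)²/2)))/365 = 494*(-1/(2*(-2 - ½*(-1)²)))/365 = 494*(-1/(2*(-2 - ½*1)))/365 = 494*(-1/(2*(-2 - ½)))/365 = 494*(-1/(2*(-5/2)))/365 = 494*(-½*(-⅖))/365 = (494/365)*(⅕) = 494/1825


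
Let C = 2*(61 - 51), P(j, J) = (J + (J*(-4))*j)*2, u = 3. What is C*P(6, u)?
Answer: -2760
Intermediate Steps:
P(j, J) = 2*J - 8*J*j (P(j, J) = (J + (-4*J)*j)*2 = (J - 4*J*j)*2 = 2*J - 8*J*j)
C = 20 (C = 2*10 = 20)
C*P(6, u) = 20*(2*3*(1 - 4*6)) = 20*(2*3*(1 - 24)) = 20*(2*3*(-23)) = 20*(-138) = -2760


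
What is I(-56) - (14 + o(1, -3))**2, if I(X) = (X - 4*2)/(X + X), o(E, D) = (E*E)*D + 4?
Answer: -1571/7 ≈ -224.43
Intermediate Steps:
o(E, D) = 4 + D*E**2 (o(E, D) = E**2*D + 4 = D*E**2 + 4 = 4 + D*E**2)
I(X) = (-8 + X)/(2*X) (I(X) = (X - 8)/((2*X)) = (-8 + X)*(1/(2*X)) = (-8 + X)/(2*X))
I(-56) - (14 + o(1, -3))**2 = (1/2)*(-8 - 56)/(-56) - (14 + (4 - 3*1**2))**2 = (1/2)*(-1/56)*(-64) - (14 + (4 - 3*1))**2 = 4/7 - (14 + (4 - 3))**2 = 4/7 - (14 + 1)**2 = 4/7 - 1*15**2 = 4/7 - 1*225 = 4/7 - 225 = -1571/7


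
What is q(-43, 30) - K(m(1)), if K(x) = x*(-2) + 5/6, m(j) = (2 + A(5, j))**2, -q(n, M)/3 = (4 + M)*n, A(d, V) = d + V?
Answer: 27079/6 ≈ 4513.2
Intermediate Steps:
A(d, V) = V + d
q(n, M) = -3*n*(4 + M) (q(n, M) = -3*(4 + M)*n = -3*n*(4 + M))
m(j) = (7 + j)**2 (m(j) = (2 + (j + 5))**2 = (2 + (5 + j))**2 = (7 + j)**2)
K(x) = 5/6 - 2*x (K(x) = -2*x + 5*(1/6) = -2*x + 5/6 = 5/6 - 2*x)
q(-43, 30) - K(m(1)) = -3*(-43)*(4 + 30) - (5/6 - 2*(7 + 1)**2) = -3*(-43)*34 - (5/6 - 2*8**2) = 4386 - (5/6 - 2*64) = 4386 - (5/6 - 128) = 4386 - 1*(-763/6) = 4386 + 763/6 = 27079/6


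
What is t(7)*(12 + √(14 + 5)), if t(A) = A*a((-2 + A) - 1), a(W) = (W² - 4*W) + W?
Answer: 336 + 28*√19 ≈ 458.05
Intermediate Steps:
a(W) = W² - 3*W
t(A) = A*(-6 + A)*(-3 + A) (t(A) = A*(((-2 + A) - 1)*(-3 + ((-2 + A) - 1))) = A*((-3 + A)*(-3 + (-3 + A))) = A*((-3 + A)*(-6 + A)) = A*((-6 + A)*(-3 + A)) = A*(-6 + A)*(-3 + A))
t(7)*(12 + √(14 + 5)) = (7*(-6 + 7)*(-3 + 7))*(12 + √(14 + 5)) = (7*1*4)*(12 + √19) = 28*(12 + √19) = 336 + 28*√19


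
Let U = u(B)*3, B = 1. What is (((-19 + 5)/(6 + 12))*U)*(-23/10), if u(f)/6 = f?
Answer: 161/5 ≈ 32.200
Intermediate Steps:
u(f) = 6*f
U = 18 (U = (6*1)*3 = 6*3 = 18)
(((-19 + 5)/(6 + 12))*U)*(-23/10) = (((-19 + 5)/(6 + 12))*18)*(-23/10) = (-14/18*18)*(-23*1/10) = (-14*1/18*18)*(-23/10) = -7/9*18*(-23/10) = -14*(-23/10) = 161/5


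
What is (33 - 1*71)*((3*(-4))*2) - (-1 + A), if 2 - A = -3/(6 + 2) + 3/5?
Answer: 36449/40 ≈ 911.22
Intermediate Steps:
A = 71/40 (A = 2 - (-3/(6 + 2) + 3/5) = 2 - (-3/8 + 3*(⅕)) = 2 - (-3*⅛ + ⅗) = 2 - (-3/8 + ⅗) = 2 - 1*9/40 = 2 - 9/40 = 71/40 ≈ 1.7750)
(33 - 1*71)*((3*(-4))*2) - (-1 + A) = (33 - 1*71)*((3*(-4))*2) - (-1 + 71/40) = (33 - 71)*(-12*2) - 1*31/40 = -38*(-24) - 31/40 = 912 - 31/40 = 36449/40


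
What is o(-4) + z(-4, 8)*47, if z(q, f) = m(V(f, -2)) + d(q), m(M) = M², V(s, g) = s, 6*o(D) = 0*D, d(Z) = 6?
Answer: 3290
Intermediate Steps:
o(D) = 0 (o(D) = (0*D)/6 = (⅙)*0 = 0)
z(q, f) = 6 + f² (z(q, f) = f² + 6 = 6 + f²)
o(-4) + z(-4, 8)*47 = 0 + (6 + 8²)*47 = 0 + (6 + 64)*47 = 0 + 70*47 = 0 + 3290 = 3290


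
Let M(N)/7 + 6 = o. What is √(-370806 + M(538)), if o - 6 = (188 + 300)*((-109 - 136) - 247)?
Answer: 3*I*√227942 ≈ 1432.3*I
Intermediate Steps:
o = -240090 (o = 6 + (188 + 300)*((-109 - 136) - 247) = 6 + 488*(-245 - 247) = 6 + 488*(-492) = 6 - 240096 = -240090)
M(N) = -1680672 (M(N) = -42 + 7*(-240090) = -42 - 1680630 = -1680672)
√(-370806 + M(538)) = √(-370806 - 1680672) = √(-2051478) = 3*I*√227942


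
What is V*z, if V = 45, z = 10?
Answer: 450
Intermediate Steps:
V*z = 45*10 = 450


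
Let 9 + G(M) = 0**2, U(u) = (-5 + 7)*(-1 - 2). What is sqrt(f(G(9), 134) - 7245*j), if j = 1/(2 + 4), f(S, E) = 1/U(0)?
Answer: I*sqrt(10869)/3 ≈ 34.752*I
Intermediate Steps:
U(u) = -6 (U(u) = 2*(-3) = -6)
G(M) = -9 (G(M) = -9 + 0**2 = -9 + 0 = -9)
f(S, E) = -1/6 (f(S, E) = 1/(-6) = -1/6)
j = 1/6 ≈ 0.16667
sqrt(f(G(9), 134) - 7245*j) = sqrt(-1/6 - 7245*1/6) = sqrt(-1/6 - 2415/2) = sqrt(-3623/3) = I*sqrt(10869)/3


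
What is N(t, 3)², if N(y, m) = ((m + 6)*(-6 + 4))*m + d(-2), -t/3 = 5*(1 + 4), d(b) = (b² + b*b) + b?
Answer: 2304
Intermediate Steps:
d(b) = b + 2*b² (d(b) = (b² + b²) + b = 2*b² + b = b + 2*b²)
t = -75 (t = -15*(1 + 4) = -15*5 = -3*25 = -75)
N(y, m) = 6 + m*(-12 - 2*m) (N(y, m) = ((m + 6)*(-6 + 4))*m - 2*(1 + 2*(-2)) = ((6 + m)*(-2))*m - 2*(1 - 4) = (-12 - 2*m)*m - 2*(-3) = m*(-12 - 2*m) + 6 = 6 + m*(-12 - 2*m))
N(t, 3)² = (6 - 12*3 - 2*3²)² = (6 - 36 - 2*9)² = (6 - 36 - 18)² = (-48)² = 2304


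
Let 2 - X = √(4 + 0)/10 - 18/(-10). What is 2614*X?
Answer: 0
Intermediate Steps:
X = 0 (X = 2 - (√(4 + 0)/10 - 18/(-10)) = 2 - (√4*(⅒) - 18*(-⅒)) = 2 - (2*(⅒) + 9/5) = 2 - (⅕ + 9/5) = 2 - 1*2 = 2 - 2 = 0)
2614*X = 2614*0 = 0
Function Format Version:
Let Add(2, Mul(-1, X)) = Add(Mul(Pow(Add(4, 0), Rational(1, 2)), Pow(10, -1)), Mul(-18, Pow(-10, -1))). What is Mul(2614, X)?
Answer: 0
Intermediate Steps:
X = 0 (X = Add(2, Mul(-1, Add(Mul(Pow(Add(4, 0), Rational(1, 2)), Pow(10, -1)), Mul(-18, Pow(-10, -1))))) = Add(2, Mul(-1, Add(Mul(Pow(4, Rational(1, 2)), Rational(1, 10)), Mul(-18, Rational(-1, 10))))) = Add(2, Mul(-1, Add(Mul(2, Rational(1, 10)), Rational(9, 5)))) = Add(2, Mul(-1, Add(Rational(1, 5), Rational(9, 5)))) = Add(2, Mul(-1, 2)) = Add(2, -2) = 0)
Mul(2614, X) = Mul(2614, 0) = 0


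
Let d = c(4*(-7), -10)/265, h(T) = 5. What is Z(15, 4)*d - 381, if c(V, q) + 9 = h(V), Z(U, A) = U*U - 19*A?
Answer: -101561/265 ≈ -383.25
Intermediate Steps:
Z(U, A) = U² - 19*A
c(V, q) = -4 (c(V, q) = -9 + 5 = -4)
d = -4/265 ≈ -0.015094
Z(15, 4)*d - 381 = (15² - 19*4)*(-4/265) - 381 = (225 - 76)*(-4/265) - 381 = 149*(-4/265) - 381 = -596/265 - 381 = -101561/265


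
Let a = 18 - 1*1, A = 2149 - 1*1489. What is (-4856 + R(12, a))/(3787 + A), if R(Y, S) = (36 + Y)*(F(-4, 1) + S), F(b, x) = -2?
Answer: -4136/4447 ≈ -0.93007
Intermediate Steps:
A = 660 (A = 2149 - 1489 = 660)
a = 17 (a = 18 - 1 = 17)
R(Y, S) = (-2 + S)*(36 + Y) (R(Y, S) = (36 + Y)*(-2 + S) = (-2 + S)*(36 + Y))
(-4856 + R(12, a))/(3787 + A) = (-4856 + (-72 - 2*12 + 36*17 + 17*12))/(3787 + 660) = (-4856 + (-72 - 24 + 612 + 204))/4447 = (-4856 + 720)*(1/4447) = -4136*1/4447 = -4136/4447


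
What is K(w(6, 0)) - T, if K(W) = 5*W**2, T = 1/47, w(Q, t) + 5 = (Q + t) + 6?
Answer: 11514/47 ≈ 244.98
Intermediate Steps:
w(Q, t) = 1 + Q + t (w(Q, t) = -5 + ((Q + t) + 6) = -5 + (6 + Q + t) = 1 + Q + t)
T = 1/47 ≈ 0.021277
K(w(6, 0)) - T = 5*(1 + 6 + 0)**2 - 1*1/47 = 5*7**2 - 1/47 = 5*49 - 1/47 = 245 - 1/47 = 11514/47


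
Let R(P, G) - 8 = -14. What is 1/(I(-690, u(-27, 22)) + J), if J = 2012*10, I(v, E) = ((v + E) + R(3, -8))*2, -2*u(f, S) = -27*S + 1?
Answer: 1/19321 ≈ 5.1757e-5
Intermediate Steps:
R(P, G) = -6 (R(P, G) = 8 - 14 = -6)
u(f, S) = -½ + 27*S/2 (u(f, S) = -(-27*S + 1)/2 = -(1 - 27*S)/2 = -½ + 27*S/2)
I(v, E) = -12 + 2*E + 2*v (I(v, E) = ((v + E) - 6)*2 = ((E + v) - 6)*2 = (-6 + E + v)*2 = -12 + 2*E + 2*v)
J = 20120
1/(I(-690, u(-27, 22)) + J) = 1/((-12 + 2*(-½ + (27/2)*22) + 2*(-690)) + 20120) = 1/((-12 + 2*(-½ + 297) - 1380) + 20120) = 1/((-12 + 2*(593/2) - 1380) + 20120) = 1/((-12 + 593 - 1380) + 20120) = 1/(-799 + 20120) = 1/19321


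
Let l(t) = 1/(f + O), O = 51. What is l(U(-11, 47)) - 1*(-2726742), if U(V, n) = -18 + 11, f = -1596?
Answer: 4212816389/1545 ≈ 2.7267e+6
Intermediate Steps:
U(V, n) = -7
l(t) = -1/1545 (l(t) = 1/(-1596 + 51) = 1/(-1545) = -1/1545)
l(U(-11, 47)) - 1*(-2726742) = -1/1545 - 1*(-2726742) = -1/1545 + 2726742 = 4212816389/1545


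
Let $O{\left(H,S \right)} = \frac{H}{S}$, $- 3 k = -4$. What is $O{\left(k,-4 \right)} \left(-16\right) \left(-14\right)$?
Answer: $- \frac{224}{3} \approx -74.667$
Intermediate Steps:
$k = \frac{4}{3}$ ($k = \left(- \frac{1}{3}\right) \left(-4\right) = \frac{4}{3} \approx 1.3333$)
$O{\left(k,-4 \right)} \left(-16\right) \left(-14\right) = \frac{4}{3 \left(-4\right)} \left(-16\right) \left(-14\right) = \frac{4}{3} \left(- \frac{1}{4}\right) \left(-16\right) \left(-14\right) = \left(- \frac{1}{3}\right) \left(-16\right) \left(-14\right) = \frac{16}{3} \left(-14\right) = - \frac{224}{3}$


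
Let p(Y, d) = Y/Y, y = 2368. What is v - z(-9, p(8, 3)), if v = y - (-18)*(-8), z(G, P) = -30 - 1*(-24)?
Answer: 2230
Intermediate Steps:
p(Y, d) = 1
z(G, P) = -6 (z(G, P) = -30 + 24 = -6)
v = 2224 (v = 2368 - (-18)*(-8) = 2368 - 1*144 = 2368 - 144 = 2224)
v - z(-9, p(8, 3)) = 2224 - 1*(-6) = 2224 + 6 = 2230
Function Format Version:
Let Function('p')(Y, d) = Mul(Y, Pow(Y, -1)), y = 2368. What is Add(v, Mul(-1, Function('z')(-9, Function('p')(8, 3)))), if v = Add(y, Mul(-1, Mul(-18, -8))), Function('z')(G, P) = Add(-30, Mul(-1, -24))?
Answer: 2230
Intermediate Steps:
Function('p')(Y, d) = 1
Function('z')(G, P) = -6 (Function('z')(G, P) = Add(-30, 24) = -6)
v = 2224 (v = Add(2368, Mul(-1, Mul(-18, -8))) = Add(2368, Mul(-1, 144)) = Add(2368, -144) = 2224)
Add(v, Mul(-1, Function('z')(-9, Function('p')(8, 3)))) = Add(2224, Mul(-1, -6)) = Add(2224, 6) = 2230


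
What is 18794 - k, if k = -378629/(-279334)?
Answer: 5249424567/279334 ≈ 18793.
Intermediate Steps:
k = 378629/279334 (k = -378629*(-1/279334) = 378629/279334 ≈ 1.3555)
18794 - k = 18794 - 1*378629/279334 = 18794 - 378629/279334 = 5249424567/279334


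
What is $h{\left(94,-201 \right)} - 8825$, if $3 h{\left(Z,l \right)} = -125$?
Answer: $- \frac{26600}{3} \approx -8866.7$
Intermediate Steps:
$h{\left(Z,l \right)} = - \frac{125}{3}$ ($h{\left(Z,l \right)} = \frac{1}{3} \left(-125\right) = - \frac{125}{3}$)
$h{\left(94,-201 \right)} - 8825 = - \frac{125}{3} - 8825 = - \frac{26600}{3}$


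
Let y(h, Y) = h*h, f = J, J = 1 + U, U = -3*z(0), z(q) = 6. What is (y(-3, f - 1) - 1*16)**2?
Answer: 49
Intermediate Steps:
U = -18 (U = -3*6 = -18)
J = -17 (J = 1 - 18 = -17)
f = -17
y(h, Y) = h**2
(y(-3, f - 1) - 1*16)**2 = ((-3)**2 - 1*16)**2 = (9 - 16)**2 = (-7)**2 = 49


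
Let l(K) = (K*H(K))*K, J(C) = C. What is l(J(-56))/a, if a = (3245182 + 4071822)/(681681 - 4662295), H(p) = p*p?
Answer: -9786833115136/1829251 ≈ -5.3502e+6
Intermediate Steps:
H(p) = p**2
l(K) = K**4 (l(K) = (K*K**2)*K = K**3*K = K**4)
a = -3658502/1990307 (a = 7317004/(-3980614) = 7317004*(-1/3980614) = -3658502/1990307 ≈ -1.8382)
l(J(-56))/a = (-56)**4/(-3658502/1990307) = 9834496*(-1990307/3658502) = -9786833115136/1829251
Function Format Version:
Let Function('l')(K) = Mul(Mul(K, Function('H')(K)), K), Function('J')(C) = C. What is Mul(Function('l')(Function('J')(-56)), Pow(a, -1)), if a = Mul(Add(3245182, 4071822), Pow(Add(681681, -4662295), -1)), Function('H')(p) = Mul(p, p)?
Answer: Rational(-9786833115136, 1829251) ≈ -5.3502e+6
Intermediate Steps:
Function('H')(p) = Pow(p, 2)
Function('l')(K) = Pow(K, 4) (Function('l')(K) = Mul(Mul(K, Pow(K, 2)), K) = Mul(Pow(K, 3), K) = Pow(K, 4))
a = Rational(-3658502, 1990307) (a = Mul(7317004, Pow(-3980614, -1)) = Mul(7317004, Rational(-1, 3980614)) = Rational(-3658502, 1990307) ≈ -1.8382)
Mul(Function('l')(Function('J')(-56)), Pow(a, -1)) = Mul(Pow(-56, 4), Pow(Rational(-3658502, 1990307), -1)) = Mul(9834496, Rational(-1990307, 3658502)) = Rational(-9786833115136, 1829251)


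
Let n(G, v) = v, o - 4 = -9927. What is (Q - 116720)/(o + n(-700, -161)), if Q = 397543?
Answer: -280823/10084 ≈ -27.848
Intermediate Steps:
o = -9923 (o = 4 - 9927 = -9923)
(Q - 116720)/(o + n(-700, -161)) = (397543 - 116720)/(-9923 - 161) = 280823/(-10084) = 280823*(-1/10084) = -280823/10084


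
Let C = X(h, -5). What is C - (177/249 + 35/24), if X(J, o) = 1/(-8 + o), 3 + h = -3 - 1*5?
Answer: -58165/25896 ≈ -2.2461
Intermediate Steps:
h = -11 (h = -3 + (-3 - 1*5) = -3 + (-3 - 5) = -3 - 8 = -11)
C = -1/13 (C = 1/(-8 - 5) = 1/(-13) = -1/13 ≈ -0.076923)
C - (177/249 + 35/24) = -1/13 - (177/249 + 35/24) = -1/13 - (177*(1/249) + 35*(1/24)) = -1/13 - (59/83 + 35/24) = -1/13 - 1*4321/1992 = -1/13 - 4321/1992 = -58165/25896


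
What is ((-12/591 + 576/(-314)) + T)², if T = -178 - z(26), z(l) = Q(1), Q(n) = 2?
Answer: 31635945173056/956603041 ≈ 33071.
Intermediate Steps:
z(l) = 2
T = -180 (T = -178 - 1*2 = -178 - 2 = -180)
((-12/591 + 576/(-314)) + T)² = ((-12/591 + 576/(-314)) - 180)² = ((-12*1/591 + 576*(-1/314)) - 180)² = ((-4/197 - 288/157) - 180)² = (-57364/30929 - 180)² = (-5624584/30929)² = 31635945173056/956603041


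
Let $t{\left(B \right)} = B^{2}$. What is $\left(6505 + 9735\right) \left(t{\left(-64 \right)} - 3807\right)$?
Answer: $4693360$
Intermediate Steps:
$\left(6505 + 9735\right) \left(t{\left(-64 \right)} - 3807\right) = \left(6505 + 9735\right) \left(\left(-64\right)^{2} - 3807\right) = 16240 \left(4096 - 3807\right) = 16240 \cdot 289 = 4693360$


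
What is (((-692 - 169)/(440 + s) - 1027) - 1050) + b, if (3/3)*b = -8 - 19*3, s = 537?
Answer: -2093595/977 ≈ -2142.9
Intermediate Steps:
b = -65 (b = -8 - 19*3 = -8 - 57 = -65)
(((-692 - 169)/(440 + s) - 1027) - 1050) + b = (((-692 - 169)/(440 + 537) - 1027) - 1050) - 65 = ((-861/977 - 1027) - 1050) - 65 = (-1004240/977 - 1050) - 65 = -2030090/977 - 65 = -2093595/977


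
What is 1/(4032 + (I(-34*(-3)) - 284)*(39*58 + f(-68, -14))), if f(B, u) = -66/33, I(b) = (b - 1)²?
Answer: 1/22416452 ≈ 4.4610e-8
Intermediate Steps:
I(b) = (-1 + b)²
f(B, u) = -2 (f(B, u) = -66*1/33 = -2)
1/(4032 + (I(-34*(-3)) - 284)*(39*58 + f(-68, -14))) = 1/(4032 + ((-1 - 34*(-3))² - 284)*(39*58 - 2)) = 1/(4032 + ((-1 + 102)² - 284)*(2262 - 2)) = 1/(4032 + (101² - 284)*2260) = 1/(4032 + (10201 - 284)*2260) = 1/(4032 + 9917*2260) = 1/(4032 + 22412420) = 1/22416452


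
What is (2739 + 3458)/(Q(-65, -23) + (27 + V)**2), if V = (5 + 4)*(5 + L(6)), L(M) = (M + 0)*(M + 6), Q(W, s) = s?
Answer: 6197/518377 ≈ 0.011955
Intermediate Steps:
L(M) = M*(6 + M)
V = 693 (V = (5 + 4)*(5 + 6*(6 + 6)) = 9*(5 + 6*12) = 9*(5 + 72) = 9*77 = 693)
(2739 + 3458)/(Q(-65, -23) + (27 + V)**2) = (2739 + 3458)/(-23 + (27 + 693)**2) = 6197/(-23 + 720**2) = 6197/(-23 + 518400) = 6197/518377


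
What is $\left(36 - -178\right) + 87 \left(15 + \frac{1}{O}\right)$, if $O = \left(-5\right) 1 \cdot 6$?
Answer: $\frac{15161}{10} \approx 1516.1$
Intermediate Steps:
$O = -30$ ($O = \left(-5\right) 6 = -30$)
$\left(36 - -178\right) + 87 \left(15 + \frac{1}{O}\right) = \left(36 - -178\right) + 87 \left(15 + \frac{1}{-30}\right) = \left(36 + 178\right) + 87 \left(15 - \frac{1}{30}\right) = 214 + 87 \cdot \frac{449}{30} = 214 + \frac{13021}{10} = \frac{15161}{10}$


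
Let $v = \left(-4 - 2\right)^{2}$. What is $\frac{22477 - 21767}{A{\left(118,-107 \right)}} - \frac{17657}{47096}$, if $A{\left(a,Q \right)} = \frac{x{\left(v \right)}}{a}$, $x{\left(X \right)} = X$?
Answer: $\frac{986266807}{423864} \approx 2326.8$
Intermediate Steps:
$v = 36$ ($v = \left(-6\right)^{2} = 36$)
$A{\left(a,Q \right)} = \frac{36}{a}$
$\frac{22477 - 21767}{A{\left(118,-107 \right)}} - \frac{17657}{47096} = \frac{22477 - 21767}{36 \cdot \frac{1}{118}} - \frac{17657}{47096} = \frac{710}{36 \cdot \frac{1}{118}} - \frac{17657}{47096} = \frac{710}{\frac{18}{59}} - \frac{17657}{47096} = 710 \cdot \frac{59}{18} - \frac{17657}{47096} = \frac{20945}{9} - \frac{17657}{47096} = \frac{986266807}{423864}$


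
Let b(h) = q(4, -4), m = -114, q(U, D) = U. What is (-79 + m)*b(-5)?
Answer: -772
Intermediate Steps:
b(h) = 4
(-79 + m)*b(-5) = (-79 - 114)*4 = -193*4 = -772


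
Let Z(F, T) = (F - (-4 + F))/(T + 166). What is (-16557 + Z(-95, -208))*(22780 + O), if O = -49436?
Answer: 1324037792/3 ≈ 4.4135e+8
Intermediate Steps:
Z(F, T) = 4/(166 + T) (Z(F, T) = (F + (4 - F))/(166 + T) = 4/(166 + T))
(-16557 + Z(-95, -208))*(22780 + O) = (-16557 + 4/(166 - 208))*(22780 - 49436) = (-16557 + 4/(-42))*(-26656) = (-16557 + 4*(-1/42))*(-26656) = (-16557 - 2/21)*(-26656) = -347699/21*(-26656) = 1324037792/3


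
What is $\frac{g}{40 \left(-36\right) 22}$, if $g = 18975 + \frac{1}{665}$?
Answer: $- \frac{1577297}{2633400} \approx -0.59896$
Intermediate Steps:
$g = \frac{12618376}{665}$ ($g = 18975 + \frac{1}{665} = \frac{12618376}{665} \approx 18975.0$)
$\frac{g}{40 \left(-36\right) 22} = \frac{12618376}{665 \cdot 40 \left(-36\right) 22} = \frac{12618376}{665 \left(\left(-1440\right) 22\right)} = \frac{12618376}{665 \left(-31680\right)} = \frac{12618376}{665} \left(- \frac{1}{31680}\right) = - \frac{1577297}{2633400}$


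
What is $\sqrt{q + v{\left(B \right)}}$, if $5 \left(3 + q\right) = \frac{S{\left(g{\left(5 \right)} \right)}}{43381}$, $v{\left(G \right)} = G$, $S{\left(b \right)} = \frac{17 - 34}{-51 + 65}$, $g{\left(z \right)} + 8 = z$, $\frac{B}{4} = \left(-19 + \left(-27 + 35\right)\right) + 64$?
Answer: $\frac{\sqrt{1927265168356710}}{3036670} \approx 14.457$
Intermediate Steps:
$B = 212$ ($B = 4 \left(\left(-19 + \left(-27 + 35\right)\right) + 64\right) = 4 \left(\left(-19 + 8\right) + 64\right) = 4 \left(-11 + 64\right) = 4 \cdot 53 = 212$)
$g{\left(z \right)} = -8 + z$
$S{\left(b \right)} = - \frac{17}{14}$
$q = - \frac{9110027}{3036670}$ ($q = -3 + \frac{\left(- \frac{17}{14}\right) \frac{1}{43381}}{5} = -3 + \frac{1}{5} \left(- \frac{17}{607334}\right) = -3 - \frac{17}{3036670} = - \frac{9110027}{3036670} \approx -3.0$)
$\sqrt{q + v{\left(B \right)}} = \sqrt{- \frac{9110027}{3036670} + 212} = \sqrt{\frac{634664013}{3036670}} = \frac{\sqrt{1927265168356710}}{3036670}$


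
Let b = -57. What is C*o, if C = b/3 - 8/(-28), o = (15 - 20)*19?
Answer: 12445/7 ≈ 1777.9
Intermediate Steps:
o = -95 (o = -5*19 = -95)
C = -131/7 (C = -57/3 - 8/(-28) = -57*⅓ - 8*(-1/28) = -19 + 2/7 = -131/7 ≈ -18.714)
C*o = -131/7*(-95) = 12445/7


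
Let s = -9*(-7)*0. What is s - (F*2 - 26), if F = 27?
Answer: -28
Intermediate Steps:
s = 0 (s = 63*0 = 0)
s - (F*2 - 26) = 0 - (27*2 - 26) = 0 - (54 - 26) = 0 - 1*28 = 0 - 28 = -28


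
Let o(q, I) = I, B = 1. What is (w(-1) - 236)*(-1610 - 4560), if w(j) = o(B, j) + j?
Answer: 1468460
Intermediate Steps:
w(j) = 2*j (w(j) = j + j = 2*j)
(w(-1) - 236)*(-1610 - 4560) = (2*(-1) - 236)*(-1610 - 4560) = (-2 - 236)*(-6170) = -238*(-6170) = 1468460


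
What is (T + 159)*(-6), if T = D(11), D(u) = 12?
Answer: -1026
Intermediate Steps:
T = 12
(T + 159)*(-6) = (12 + 159)*(-6) = 171*(-6) = -1026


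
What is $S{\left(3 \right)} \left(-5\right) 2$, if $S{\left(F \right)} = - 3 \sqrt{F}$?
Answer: $30 \sqrt{3} \approx 51.962$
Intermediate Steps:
$S{\left(3 \right)} \left(-5\right) 2 = - 3 \sqrt{3} \left(-5\right) 2 = 15 \sqrt{3} \cdot 2 = 30 \sqrt{3}$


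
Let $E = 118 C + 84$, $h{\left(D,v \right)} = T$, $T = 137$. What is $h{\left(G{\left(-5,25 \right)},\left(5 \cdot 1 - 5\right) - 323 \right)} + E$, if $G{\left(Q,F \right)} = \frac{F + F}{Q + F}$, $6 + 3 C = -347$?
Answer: $- \frac{40991}{3} \approx -13664.0$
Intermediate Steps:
$C = - \frac{353}{3}$ ($C = -2 + \frac{1}{3} \left(-347\right) = -2 - \frac{347}{3} = - \frac{353}{3} \approx -117.67$)
$G{\left(Q,F \right)} = \frac{2 F}{F + Q}$
$h{\left(D,v \right)} = 137$
$E = - \frac{41402}{3}$ ($E = 118 \left(- \frac{353}{3}\right) + 84 = - \frac{41654}{3} + 84 = - \frac{41402}{3} \approx -13801.0$)
$h{\left(G{\left(-5,25 \right)},\left(5 \cdot 1 - 5\right) - 323 \right)} + E = 137 - \frac{41402}{3} = - \frac{40991}{3}$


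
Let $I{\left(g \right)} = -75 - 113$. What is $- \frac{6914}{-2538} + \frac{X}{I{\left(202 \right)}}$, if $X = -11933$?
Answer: $\frac{336019}{5076} \approx 66.198$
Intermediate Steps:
$I{\left(g \right)} = -188$ ($I{\left(g \right)} = -75 - 113 = -188$)
$- \frac{6914}{-2538} + \frac{X}{I{\left(202 \right)}} = - \frac{6914}{-2538} - \frac{11933}{-188} = \left(-6914\right) \left(- \frac{1}{2538}\right) - - \frac{11933}{188} = \frac{3457}{1269} + \frac{11933}{188} = \frac{336019}{5076}$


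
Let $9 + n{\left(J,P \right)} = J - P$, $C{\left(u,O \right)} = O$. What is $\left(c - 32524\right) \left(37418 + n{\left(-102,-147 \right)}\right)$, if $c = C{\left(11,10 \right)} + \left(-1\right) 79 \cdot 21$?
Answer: $-1279915542$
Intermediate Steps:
$n{\left(J,P \right)} = -9 + J - P$ ($n{\left(J,P \right)} = -9 + \left(J - P\right) = -9 + J - P$)
$c = -1649$ ($c = 10 + \left(-1\right) 79 \cdot 21 = 10 - 1659 = -1649$)
$\left(c - 32524\right) \left(37418 + n{\left(-102,-147 \right)}\right) = \left(-1649 - 32524\right) \left(37418 - -36\right) = - 34173 \left(37418 - -36\right) = - 34173 \left(37418 + 36\right) = \left(-34173\right) 37454 = -1279915542$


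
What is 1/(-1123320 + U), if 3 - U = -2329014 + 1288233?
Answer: -1/82536 ≈ -1.2116e-5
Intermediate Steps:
U = 1040784 (U = 3 - (-2329014 + 1288233) = 3 - 1*(-1040781) = 3 + 1040781 = 1040784)
1/(-1123320 + U) = 1/(-1123320 + 1040784) = 1/(-82536) = -1/82536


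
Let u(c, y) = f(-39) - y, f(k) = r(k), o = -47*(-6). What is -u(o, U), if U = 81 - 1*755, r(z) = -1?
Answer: -673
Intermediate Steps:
o = 282
f(k) = -1
U = -674 (U = 81 - 755 = -674)
u(c, y) = -1 - y
-u(o, U) = -(-1 - 1*(-674)) = -(-1 + 674) = -1*673 = -673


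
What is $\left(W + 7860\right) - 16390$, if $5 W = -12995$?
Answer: $-11129$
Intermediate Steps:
$W = -2599$ ($W = \frac{1}{5} \left(-12995\right) = -2599$)
$\left(W + 7860\right) - 16390 = \left(-2599 + 7860\right) - 16390 = 5261 - 16390 = -11129$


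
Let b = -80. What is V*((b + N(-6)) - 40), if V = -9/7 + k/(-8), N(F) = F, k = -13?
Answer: -171/4 ≈ -42.750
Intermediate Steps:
V = 19/56 (V = -9/7 - 13/(-8) = -9*1/7 - 13*(-1/8) = -9/7 + 13/8 = 19/56 ≈ 0.33929)
V*((b + N(-6)) - 40) = 19*((-80 - 6) - 40)/56 = 19*(-86 - 40)/56 = (19/56)*(-126) = -171/4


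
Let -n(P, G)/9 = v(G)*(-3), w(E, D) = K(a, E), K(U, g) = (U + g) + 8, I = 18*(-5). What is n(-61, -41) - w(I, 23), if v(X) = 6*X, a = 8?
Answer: -6568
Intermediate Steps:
I = -90
K(U, g) = 8 + U + g
w(E, D) = 16 + E (w(E, D) = 8 + 8 + E = 16 + E)
n(P, G) = 162*G (n(P, G) = -9*6*G*(-3) = -(-162)*G = 162*G)
n(-61, -41) - w(I, 23) = 162*(-41) - (16 - 90) = -6642 - 1*(-74) = -6642 + 74 = -6568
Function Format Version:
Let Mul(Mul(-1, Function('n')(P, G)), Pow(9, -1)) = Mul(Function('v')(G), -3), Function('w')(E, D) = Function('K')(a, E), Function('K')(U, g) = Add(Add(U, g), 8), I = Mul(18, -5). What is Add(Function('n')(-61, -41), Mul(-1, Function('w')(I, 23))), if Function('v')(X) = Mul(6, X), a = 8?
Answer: -6568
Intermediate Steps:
I = -90
Function('K')(U, g) = Add(8, U, g)
Function('w')(E, D) = Add(16, E) (Function('w')(E, D) = Add(8, 8, E) = Add(16, E))
Function('n')(P, G) = Mul(162, G) (Function('n')(P, G) = Mul(-9, Mul(Mul(6, G), -3)) = Mul(-9, Mul(-18, G)) = Mul(162, G))
Add(Function('n')(-61, -41), Mul(-1, Function('w')(I, 23))) = Add(Mul(162, -41), Mul(-1, Add(16, -90))) = Add(-6642, Mul(-1, -74)) = Add(-6642, 74) = -6568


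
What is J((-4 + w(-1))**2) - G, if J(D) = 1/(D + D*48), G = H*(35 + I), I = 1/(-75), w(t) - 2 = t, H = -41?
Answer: 15814873/11025 ≈ 1434.5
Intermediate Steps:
w(t) = 2 + t
I = -1/75 ≈ -0.013333
G = -107584/75 (G = -41*(35 - 1/75) = -41*2624/75 = -107584/75 ≈ -1434.5)
J(D) = 1/(49*D) (J(D) = 1/(D + 48*D) = 1/(49*D))
J((-4 + w(-1))**2) - G = 1/(49*((-4 + (2 - 1))**2)) - 1*(-107584/75) = 1/(49*((-4 + 1)**2)) + 107584/75 = 1/(49*((-3)**2)) + 107584/75 = (1/49)/9 + 107584/75 = (1/49)*(1/9) + 107584/75 = 1/441 + 107584/75 = 15814873/11025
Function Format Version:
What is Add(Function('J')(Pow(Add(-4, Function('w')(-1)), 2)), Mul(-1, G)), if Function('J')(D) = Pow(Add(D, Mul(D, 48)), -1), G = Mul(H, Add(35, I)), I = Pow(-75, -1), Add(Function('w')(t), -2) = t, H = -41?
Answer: Rational(15814873, 11025) ≈ 1434.5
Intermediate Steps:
Function('w')(t) = Add(2, t)
I = Rational(-1, 75) ≈ -0.013333
G = Rational(-107584, 75) (G = Mul(-41, Add(35, Rational(-1, 75))) = Mul(-41, Rational(2624, 75)) = Rational(-107584, 75) ≈ -1434.5)
Function('J')(D) = Mul(Rational(1, 49), Pow(D, -1)) (Function('J')(D) = Pow(Add(D, Mul(48, D)), -1) = Pow(Mul(49, D), -1) = Mul(Rational(1, 49), Pow(D, -1)))
Add(Function('J')(Pow(Add(-4, Function('w')(-1)), 2)), Mul(-1, G)) = Add(Mul(Rational(1, 49), Pow(Pow(Add(-4, Add(2, -1)), 2), -1)), Mul(-1, Rational(-107584, 75))) = Add(Mul(Rational(1, 49), Pow(Pow(Add(-4, 1), 2), -1)), Rational(107584, 75)) = Add(Mul(Rational(1, 49), Pow(Pow(-3, 2), -1)), Rational(107584, 75)) = Add(Mul(Rational(1, 49), Pow(9, -1)), Rational(107584, 75)) = Add(Mul(Rational(1, 49), Rational(1, 9)), Rational(107584, 75)) = Add(Rational(1, 441), Rational(107584, 75)) = Rational(15814873, 11025)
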